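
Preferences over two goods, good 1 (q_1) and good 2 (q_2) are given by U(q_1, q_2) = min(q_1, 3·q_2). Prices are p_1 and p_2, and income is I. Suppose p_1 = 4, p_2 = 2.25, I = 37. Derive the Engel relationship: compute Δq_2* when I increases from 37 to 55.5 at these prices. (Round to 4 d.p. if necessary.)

Δq_2* = 1.2982

Leontief preferences: the optimum is at the kink where q_1/3 = q_2/1, i.e. q_2 = (1/3)·q_1.
Budget: p_1·q_1 + p_2·(1/3)·q_1 = I, so (3·p_1 + p_2)·q_1 = 3·I.
Demand: q_1*(p_1,p_2,I) = 3·I/(3·p_1 + p_2), q_2* = I/(3·p_1 + p_2).
Here 3·4 + 2.25 = 14.25, giving q_2* = 2.5965.
At I' = 55.5: q_2* = 3.8947. Change: 3.8947 − 2.5965 = 1.2982.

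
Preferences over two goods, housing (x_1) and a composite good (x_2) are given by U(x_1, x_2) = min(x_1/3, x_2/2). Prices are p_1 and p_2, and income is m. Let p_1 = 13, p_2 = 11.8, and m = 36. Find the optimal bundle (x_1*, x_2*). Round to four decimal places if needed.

x_1* = 1.7252, x_2* = 1.1502

Leontief preferences: the optimum is at the kink where x_1/3 = x_2/2, i.e. x_2 = (2/3)·x_1.
Budget: p_1·x_1 + p_2·(2/3)·x_1 = m, so (3·p_1 + 2·p_2)·x_1 = 3·m.
Demand: x_1*(p_1,p_2,m) = 3·m/(3·p_1 + 2·p_2), x_2* = 2·m/(3·p_1 + 2·p_2).
Here 3·13 + 2·11.8 = 62.6, giving x_1* = 1.7252 and x_2* = 1.1502.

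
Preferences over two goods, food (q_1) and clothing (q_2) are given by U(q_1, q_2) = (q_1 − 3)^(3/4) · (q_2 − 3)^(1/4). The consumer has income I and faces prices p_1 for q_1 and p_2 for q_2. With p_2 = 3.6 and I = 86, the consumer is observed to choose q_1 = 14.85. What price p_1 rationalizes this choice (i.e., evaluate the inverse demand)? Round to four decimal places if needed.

Let q_1' = q_1−3, q_2' = q_2−3. MRS = 3·q_2'/q_1' = p_1/p_2.
After buying the subsistence bundle (3, 3), a share 0.75 of the remaining income goes to q_1: q_1* = 3 + 0.75·(I − 3p_1 − 3p_2)/p_1.
Set q_1* = 14.85 in the demand function and solve for p_1: p_1 = 4.

p_1 = 4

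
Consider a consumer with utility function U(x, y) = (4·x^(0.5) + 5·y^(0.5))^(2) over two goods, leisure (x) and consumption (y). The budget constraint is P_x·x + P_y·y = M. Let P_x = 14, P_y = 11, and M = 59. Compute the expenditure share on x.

Numerically y/x = 2.530992, so x* = 59/(14 + 11·2.530992) = 1.4101 and y* = 2.530992·1.4101 = 3.569.
Expenditure on x: 14·1.4101 = 19.7414; share = 0.3346.

share on x = 0.3346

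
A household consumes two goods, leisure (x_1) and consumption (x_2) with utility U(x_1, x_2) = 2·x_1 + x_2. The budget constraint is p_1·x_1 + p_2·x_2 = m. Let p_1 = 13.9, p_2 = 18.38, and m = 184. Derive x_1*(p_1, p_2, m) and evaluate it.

x_1* = 13.2374

Linear utility — the consumer picks whichever good has higher MU/price: 2/13.9 = 0.1439 vs 1/18.38 = 0.0544.
x_1 gives more utility per dollar, so spend all income on x_1: x_1* = m/p_1, x_2* = 0.
Numerically: x_1* = 13.2374, x_2* = 0.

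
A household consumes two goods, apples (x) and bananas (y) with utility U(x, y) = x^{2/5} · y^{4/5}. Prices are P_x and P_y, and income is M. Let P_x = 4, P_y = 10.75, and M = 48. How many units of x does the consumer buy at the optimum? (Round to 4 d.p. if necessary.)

x* = 4

MU_x/MU_y = (0.4·y)/(0.8·x); tangency sets this equal to P_x/P_y.
Rearranging, P_y·y = 2·P_x·x. Substituting into the budget gives P_x·x·(1 + 2) = M.
Demand: x*(P_x,P_y,M) = 1/3·M/P_x and y* = 2/3·M/P_y.
At P_x=4, P_y=10.75, M=48: x* = 1/3·48/4 = 4.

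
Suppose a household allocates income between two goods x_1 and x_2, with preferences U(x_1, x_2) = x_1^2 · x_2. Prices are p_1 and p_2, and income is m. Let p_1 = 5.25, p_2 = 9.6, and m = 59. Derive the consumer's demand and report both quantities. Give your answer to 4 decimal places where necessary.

MU_x_1/MU_x_2 = (2·x_2)/(x_1); tangency sets this equal to p_1/p_2.
So 2·p_2·x_2 = p_1·x_1; combined with the budget, a share 2/3 of income goes to x_1.
Demand: x_1*(p_1,p_2,m) = 2/3·m/p_1 and x_2* = 1/3·m/p_2.
At p_1=5.25, p_2=9.6, m=59: x_1* = 2/3·59/5.25 = 7.4921, x_2* = 2.0486.

x_1* = 7.4921, x_2* = 2.0486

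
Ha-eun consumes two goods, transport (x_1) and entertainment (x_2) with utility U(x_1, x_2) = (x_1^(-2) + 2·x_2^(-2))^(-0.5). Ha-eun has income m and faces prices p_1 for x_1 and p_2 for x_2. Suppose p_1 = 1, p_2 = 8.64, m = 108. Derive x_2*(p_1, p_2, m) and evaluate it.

From the CES first-order condition, (1/2)·(x_2/x_1)^(3) = p_1/p_2.
Hence x_2/x_1 = (2·p_1/p_2)^(1/(3)), i.e. raised to the 1/3 power.
Substitute x_2 = (x_2/x_1)·x_1 into the budget: x_1* = m/(p_1 + p_2·(x_2/x_1)).
Numerically x_2/x_1 = 0.614005, so x_1* = 108/(1 + 8.64·0.614005) = 17.1292 and x_2* = 0.614005·17.1292 = 10.5174.

x_2* = 10.5174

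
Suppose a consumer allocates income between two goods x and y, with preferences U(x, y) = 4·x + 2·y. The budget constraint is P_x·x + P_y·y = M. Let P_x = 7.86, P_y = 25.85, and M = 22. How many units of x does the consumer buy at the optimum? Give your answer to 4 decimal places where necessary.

x* = 2.799

Linear utility — the consumer picks whichever good has higher MU/price: 4/7.86 = 0.5089 vs 2/25.85 = 0.0774.
x gives more utility per dollar, so spend all income on x: x* = M/P_x, y* = 0.
Numerically: x* = 2.799, y* = 0.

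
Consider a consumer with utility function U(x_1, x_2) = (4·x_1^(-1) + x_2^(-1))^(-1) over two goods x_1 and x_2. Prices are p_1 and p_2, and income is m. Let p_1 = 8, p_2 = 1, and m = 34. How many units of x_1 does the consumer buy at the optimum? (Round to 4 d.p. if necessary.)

From the CES first-order condition, 4·(x_2/x_1)^(2) = p_1/p_2.
Hence x_2/x_1 = ((1/4)·p_1/p_2)^(1/(2)), i.e. raised to the 0.5 power.
Substitute x_2 = (x_2/x_1)·x_1 into the budget: x_1* = m/(p_1 + p_2·(x_2/x_1)).
Numerically x_2/x_1 = 1.414214, so x_1* = 34/(8 + 1·1.414214) = 3.6116.

x_1* = 3.6116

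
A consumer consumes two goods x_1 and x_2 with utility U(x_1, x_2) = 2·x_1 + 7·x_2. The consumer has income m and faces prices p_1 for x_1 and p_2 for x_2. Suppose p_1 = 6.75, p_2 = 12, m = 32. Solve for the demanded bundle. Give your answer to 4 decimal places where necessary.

x_1* = 0, x_2* = 2.6667

Linear utility — the consumer picks whichever good has higher MU/price: 2/6.75 = 0.2963 vs 7/12 = 0.5833.
x_2 gives more utility per dollar, so spend all income on x_2: x_2* = m/p_2, x_1* = 0.
Numerically: x_1* = 0, x_2* = 2.6667.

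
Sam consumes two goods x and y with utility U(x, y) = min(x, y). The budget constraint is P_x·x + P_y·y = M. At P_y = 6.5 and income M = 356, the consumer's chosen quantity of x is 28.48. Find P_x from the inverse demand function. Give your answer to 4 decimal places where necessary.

P_x = 6

With perfect complements, no substitution: consume in ratio x:y = 1:1.
Budget: P_x·x + P_y·x = M, so (P_x + P_y)·x = M.
Demand: x*(P_x,P_y,M) = M/(P_x + P_y), y* = M/(P_x + P_y).
Set x* = 28.48 in the demand function and solve for P_x: P_x = 6.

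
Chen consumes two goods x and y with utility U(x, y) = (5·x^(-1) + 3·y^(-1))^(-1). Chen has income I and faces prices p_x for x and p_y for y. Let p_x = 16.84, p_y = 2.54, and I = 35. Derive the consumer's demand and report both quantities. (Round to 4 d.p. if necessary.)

x* = 1.5977, y* = 3.1867

MRS = MU_x/MU_y = (5/3)·(y/x)^(2). Set equal to p_x/p_y.
Solve for the ratio: y/x = [(3/5)·p_x/p_y]^(0.5).
With the ratio pinned down, the budget gives x* = I/(p_x + p_y·(y/x)) and y* = (y/x)·x*.
Numerically y/x = 1.994481, so x* = 35/(16.84 + 2.54·1.994481) = 1.5977 and y* = 1.994481·1.5977 = 3.1867.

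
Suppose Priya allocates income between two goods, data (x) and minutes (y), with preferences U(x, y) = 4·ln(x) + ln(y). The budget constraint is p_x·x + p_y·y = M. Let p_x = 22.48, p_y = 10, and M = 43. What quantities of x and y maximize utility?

x* = 1.5302, y* = 0.86

At p_x=22.48, p_y=10, M=43: x* = 0.8·43/22.48 = 1.5302, y* = 0.86.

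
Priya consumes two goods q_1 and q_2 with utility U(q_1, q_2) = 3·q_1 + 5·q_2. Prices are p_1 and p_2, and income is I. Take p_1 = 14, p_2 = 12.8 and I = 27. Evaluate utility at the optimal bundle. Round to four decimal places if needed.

V = 10.5469

Linear utility — the consumer picks whichever good has higher MU/price: 3/14 = 0.2143 vs 5/12.8 = 0.3906.
q_2 gives more utility per dollar, so spend all income on q_2: q_2* = I/p_2, q_1* = 0.
Numerically: q_1* = 0, q_2* = 2.1094.
Utility at the optimum: U(0, 2.1094) = 10.5469.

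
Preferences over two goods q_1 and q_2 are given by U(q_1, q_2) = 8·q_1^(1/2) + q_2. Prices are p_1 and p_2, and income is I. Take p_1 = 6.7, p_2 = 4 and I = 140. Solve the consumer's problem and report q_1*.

q_1* = 5.7028

MU_q_1 = 4/√q_1, MU_q_2 = 1. Tangency: 4/√q_1 = p_1/p_2.
Solve: √q_1 = 4·p_2/p_1, so q_1*(p_1,p_2) = (4·p_2/p_1)², and q_2* = (I − p_1·q_1*)/p_2.
Plugging in: q_1* = (4·4/6.7)² = 5.7028.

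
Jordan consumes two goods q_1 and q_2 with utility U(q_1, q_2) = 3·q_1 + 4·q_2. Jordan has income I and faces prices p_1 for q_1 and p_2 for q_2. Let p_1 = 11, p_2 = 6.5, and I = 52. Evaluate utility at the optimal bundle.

V = 32

Numerically: q_1* = 0, q_2* = 8.
Utility at the optimum: U(0, 8) = 32.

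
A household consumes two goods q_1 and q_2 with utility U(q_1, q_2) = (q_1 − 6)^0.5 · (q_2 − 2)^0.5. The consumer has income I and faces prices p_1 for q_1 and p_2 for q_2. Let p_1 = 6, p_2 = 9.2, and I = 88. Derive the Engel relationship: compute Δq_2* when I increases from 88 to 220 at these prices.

MRS = (q_2−2)/(q_1−6). Tangency with p_1/p_2 gives q_2−2 = (p_1/p_2)·(q_1−6).
After buying the subsistence bundle (6, 2), a share 0.5 of the remaining income goes to q_1: q_1* = 6 + 0.5·(I − 6p_1 − 2p_2)/p_1.
Discretionary income = 88 − 6·6 − 2·9.2 = 33.6; q_2* = 2 + 0.5·33.6/9.2 = 3.8261.
At I' = 220: q_2* = 11. Change: 11 − 3.8261 = 7.1739.

Δq_2* = 7.1739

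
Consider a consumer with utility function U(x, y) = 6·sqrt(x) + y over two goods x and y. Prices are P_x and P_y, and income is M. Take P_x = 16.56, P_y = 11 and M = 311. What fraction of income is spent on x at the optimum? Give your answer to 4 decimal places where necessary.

MU_x = 3/√x, MU_y = 1. Tangency: 3/√x = P_x/P_y.
Thus x* = (3·P_y/P_x)² — independent of M — with the rest of income spent on y.
Plugging in: x* = (3·11/16.56)² = 3.9711, y* = 22.2945.
Expenditure on x: 16.56·3.9711 = 65.7609; share = 0.2114.

share on x = 0.2114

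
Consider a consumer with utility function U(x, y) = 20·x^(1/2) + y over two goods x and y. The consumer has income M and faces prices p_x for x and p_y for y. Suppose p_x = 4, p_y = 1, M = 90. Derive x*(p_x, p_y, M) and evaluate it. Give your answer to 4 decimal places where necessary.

x* = 6.25

Utility is quasi-linear in y; the FOC for x is 10/√x = p_x/p_y.
Solve: √x = 10·p_y/p_x, so x*(p_x,p_y) = (10·p_y/p_x)², and y* = (M − p_x·x*)/p_y.
Plugging in: x* = (10·1/4)² = 6.25.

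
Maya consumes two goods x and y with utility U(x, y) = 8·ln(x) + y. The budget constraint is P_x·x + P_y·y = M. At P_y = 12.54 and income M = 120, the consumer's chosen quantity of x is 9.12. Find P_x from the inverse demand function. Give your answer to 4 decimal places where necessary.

MU_x = 8/x, MU_y = 1. Tangency: 8/x = P_x/P_y.
So x*(P_x,P_y) = 8·P_y/P_x, independent of income; and y* = (M − 8·P_y)/P_y.
Set x* = 9.12 in the demand function and solve for P_x: P_x = 11.

P_x = 11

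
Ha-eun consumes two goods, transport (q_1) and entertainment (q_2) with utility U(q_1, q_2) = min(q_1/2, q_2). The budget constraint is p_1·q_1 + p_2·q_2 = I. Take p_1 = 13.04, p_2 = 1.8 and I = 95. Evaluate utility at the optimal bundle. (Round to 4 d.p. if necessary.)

V = 3.4075

With perfect complements, no substitution: consume in ratio q_1:q_2 = 2:1.
Budget: p_1·q_1 + p_2·(1/2)·q_1 = I, so (2·p_1 + p_2)·q_1 = 2·I.
Demand: q_1*(p_1,p_2,I) = 2·I/(2·p_1 + p_2), q_2* = I/(2·p_1 + p_2).
Here 2·13.04 + 1.8 = 27.88, giving q_1* = 6.8149 and q_2* = 3.4075.
Utility at the optimum: U(6.8149, 3.4075) = 3.4075.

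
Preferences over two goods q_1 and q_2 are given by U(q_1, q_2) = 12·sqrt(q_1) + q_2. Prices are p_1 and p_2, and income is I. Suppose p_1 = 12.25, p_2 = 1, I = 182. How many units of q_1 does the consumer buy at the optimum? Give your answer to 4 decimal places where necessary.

q_1* = 0.2399

MU_q_1 = 6/√q_1, MU_q_2 = 1. Tangency: 6/√q_1 = p_1/p_2.
Thus q_1* = (6·p_2/p_1)² — independent of I — with the rest of income spent on q_2.
Plugging in: q_1* = (6·1/12.25)² = 0.2399.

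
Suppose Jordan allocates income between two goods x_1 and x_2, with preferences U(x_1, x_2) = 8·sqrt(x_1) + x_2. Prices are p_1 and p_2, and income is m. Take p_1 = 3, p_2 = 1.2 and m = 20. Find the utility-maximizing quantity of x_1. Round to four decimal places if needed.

MU_x_1 = 4/√x_1, MU_x_2 = 1. Tangency: 4/√x_1 = p_1/p_2.
Solve: √x_1 = 4·p_2/p_1, so x_1*(p_1,p_2) = (4·p_2/p_1)², and x_2* = (m − p_1·x_1*)/p_2.
Plugging in: x_1* = (4·1.2/3)² = 2.56.

x_1* = 2.56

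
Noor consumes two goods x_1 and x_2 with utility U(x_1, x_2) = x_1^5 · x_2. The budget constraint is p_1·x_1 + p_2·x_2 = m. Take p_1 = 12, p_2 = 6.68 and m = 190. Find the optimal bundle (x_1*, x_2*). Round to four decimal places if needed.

The MRS is 5·x_2/x_1. Set MRS = p_1/p_2.
Rearranging, p_2·x_2 = (1/5)·p_1·x_1. Substituting into the budget gives p_1·x_1·(1 + (1/5)) = m.
Demand: x_1*(p_1,p_2,m) = 5/6·m/p_1 and x_2* = 1/6·m/p_2.
At p_1=12, p_2=6.68, m=190: x_1* = 5/6·190/12 = 13.1944, x_2* = 4.7405.

x_1* = 13.1944, x_2* = 4.7405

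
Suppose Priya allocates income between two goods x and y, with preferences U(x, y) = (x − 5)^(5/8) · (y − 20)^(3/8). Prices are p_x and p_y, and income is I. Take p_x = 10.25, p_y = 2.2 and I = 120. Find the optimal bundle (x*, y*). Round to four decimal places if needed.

Let x' = x−5, y' = y−20. MRS = (5/3)·y'/x' = p_x/p_y.
Substituting into the budget: x* = 5 + 0.625·(I − 5·p_x − 20·p_y)/p_x, and y* = 20 + 0.375·(…)/p_y.
Discretionary income = 120 − 5·10.25 − 20·2.2 = 24.75; x* = 5 + 0.625·24.75/10.25 = 6.5091; y* = 20 + 0.375·24.75/2.2 = 24.2188.

x* = 6.5091, y* = 24.2188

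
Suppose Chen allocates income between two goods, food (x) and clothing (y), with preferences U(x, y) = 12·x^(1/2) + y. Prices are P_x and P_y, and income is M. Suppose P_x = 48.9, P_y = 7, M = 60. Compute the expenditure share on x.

MU_x = 6/√x, MU_y = 1. Tangency: 6/√x = P_x/P_y.
Thus x* = (6·P_y/P_x)² — independent of M — with the rest of income spent on y.
Plugging in: x* = (6·7/48.9)² = 0.7377, y* = 3.4181.
Expenditure on x: 48.9·0.7377 = 36.0736; share = 0.6012.

share on x = 0.6012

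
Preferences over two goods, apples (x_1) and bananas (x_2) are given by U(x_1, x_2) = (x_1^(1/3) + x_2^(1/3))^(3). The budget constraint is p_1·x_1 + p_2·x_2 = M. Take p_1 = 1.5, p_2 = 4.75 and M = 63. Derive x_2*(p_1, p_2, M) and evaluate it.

x_2* = 4.7718

From the CES first-order condition, (x_2/x_1)^(2/3) = p_1/p_2.
Hence x_2/x_1 = (p_1/p_2)^(1/(2/3)), i.e. raised to the 1.5 power.
With the ratio pinned down, the budget gives x_1* = M/(p_1 + p_2·(x_2/x_1)) and x_2* = (x_2/x_1)·x_1*.
Numerically x_2/x_1 = 0.177458, so x_1* = 63/(1.5 + 4.75·0.177458) = 26.8894 and x_2* = 0.177458·26.8894 = 4.7718.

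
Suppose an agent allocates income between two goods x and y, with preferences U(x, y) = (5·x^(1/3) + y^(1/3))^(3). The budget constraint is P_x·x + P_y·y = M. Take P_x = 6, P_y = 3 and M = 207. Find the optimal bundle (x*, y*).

From the CES first-order condition, 5·(y/x)^(2/3) = P_x/P_y.
Solve for the ratio: y/x = [(1/5)·P_x/P_y]^(1.5).
With the ratio pinned down, the budget gives x* = M/(P_x + P_y·(y/x)) and y* = (y/x)·x*.
Numerically y/x = 0.252982, so x* = 207/(6 + 3·0.252982) = 30.6261 and y* = 0.252982·30.6261 = 7.7479.

x* = 30.6261, y* = 7.7479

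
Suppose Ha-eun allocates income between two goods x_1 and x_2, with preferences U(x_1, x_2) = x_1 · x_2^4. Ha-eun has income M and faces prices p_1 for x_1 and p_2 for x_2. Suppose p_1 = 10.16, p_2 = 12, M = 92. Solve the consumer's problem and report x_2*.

The MRS is (1/4)·x_2/x_1. Set MRS = p_1/p_2.
So p_2·x_2 = 4·p_1·x_1; combined with the budget, a share 0.2 of income goes to x_1.
Demand: x_1*(p_1,p_2,M) = 0.2·M/p_1 and x_2* = 0.8·M/p_2.
At p_1=10.16, p_2=12, M=92: x_2* = 0.8·92/12 = 6.1333.

x_2* = 6.1333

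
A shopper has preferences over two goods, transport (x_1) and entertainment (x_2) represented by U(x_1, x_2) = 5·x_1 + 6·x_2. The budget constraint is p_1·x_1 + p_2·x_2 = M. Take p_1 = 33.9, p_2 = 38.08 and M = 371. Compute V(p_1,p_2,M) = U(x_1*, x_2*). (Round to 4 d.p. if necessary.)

V = 58.4559

Perfect substitutes: compare marginal utility per dollar. 5/p_1 vs 6/p_2 → 0.1475 vs 0.1576.
x_2 gives more utility per dollar, so spend all income on x_2: x_2* = M/p_2, x_1* = 0.
Numerically: x_1* = 0, x_2* = 9.7426.
Utility at the optimum: U(0, 9.7426) = 58.4559.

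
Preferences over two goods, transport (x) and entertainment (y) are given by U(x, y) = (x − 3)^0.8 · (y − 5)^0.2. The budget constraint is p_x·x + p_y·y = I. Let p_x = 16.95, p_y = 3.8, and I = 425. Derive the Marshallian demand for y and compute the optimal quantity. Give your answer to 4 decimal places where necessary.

Let x' = x−3, y' = y−5. MRS = 4·y'/x' = p_x/p_y.
Substituting into the budget: x* = 3 + 0.8·(I − 3·p_x − 5·p_y)/p_x, and y* = 5 + 0.2·(…)/p_y.
Discretionary income = 425 − 3·16.95 − 5·3.8 = 355.15; y* = 5 + 0.2·355.15/3.8 = 23.6921.

y* = 23.6921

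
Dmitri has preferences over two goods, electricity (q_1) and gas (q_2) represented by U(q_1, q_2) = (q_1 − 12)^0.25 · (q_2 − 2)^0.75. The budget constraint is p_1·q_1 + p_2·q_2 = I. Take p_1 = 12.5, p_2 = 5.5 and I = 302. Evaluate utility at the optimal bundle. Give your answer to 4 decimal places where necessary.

Let q_1' = q_1−12, q_2' = q_2−2. MRS = (1/3)·q_2'/q_1' = p_1/p_2.
Substituting into the budget: q_1* = 12 + 0.25·(I − 12·p_1 − 2·p_2)/p_1, and q_2* = 2 + 0.75·(…)/p_2.
Discretionary income = 302 − 12·12.5 − 2·5.5 = 141; q_1* = 12 + 0.25·141/12.5 = 14.82; q_2* = 2 + 0.75·141/5.5 = 21.2273.
Utility at the optimum: U(14.82, 21.2273) = 11.8987.

V = 11.8987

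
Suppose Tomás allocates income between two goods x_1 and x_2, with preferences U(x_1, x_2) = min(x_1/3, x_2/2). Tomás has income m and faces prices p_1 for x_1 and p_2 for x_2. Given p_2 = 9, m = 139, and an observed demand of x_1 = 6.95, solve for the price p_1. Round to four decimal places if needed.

p_1 = 14

With perfect complements, no substitution: consume in ratio x_1:x_2 = 3:2.
Budget: p_1·x_1 + p_2·(2/3)·x_1 = m, so (3·p_1 + 2·p_2)·x_1 = 3·m.
Demand: x_1*(p_1,p_2,m) = 3·m/(3·p_1 + 2·p_2), x_2* = 2·m/(3·p_1 + 2·p_2).
Set x_1* = 6.95 in the demand function and solve for p_1: p_1 = 14.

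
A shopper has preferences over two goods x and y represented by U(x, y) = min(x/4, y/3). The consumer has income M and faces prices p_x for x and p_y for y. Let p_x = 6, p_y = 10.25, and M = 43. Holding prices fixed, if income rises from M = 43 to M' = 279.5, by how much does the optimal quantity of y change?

Δy* = 12.9589

With perfect complements, no substitution: consume in ratio x:y = 4:3.
Budget: p_x·x + p_y·(3/4)·x = M, so (4·p_x + 3·p_y)·x = 4·M.
Demand: x*(p_x,p_y,M) = 4·M/(4·p_x + 3·p_y), y* = 3·M/(4·p_x + 3·p_y).
Here 4·6 + 3·10.25 = 54.75, giving y* = 2.3562.
At M' = 279.5: y* = 15.3151. Change: 15.3151 − 2.3562 = 12.9589.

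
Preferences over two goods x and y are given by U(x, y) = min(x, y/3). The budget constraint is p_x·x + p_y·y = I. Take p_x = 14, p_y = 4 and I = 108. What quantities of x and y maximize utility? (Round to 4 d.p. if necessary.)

With perfect complements, no substitution: consume in ratio x:y = 1:3.
Budget: p_x·x + p_y·3·x = I, so (p_x + 3·p_y)·x = I.
Demand: x*(p_x,p_y,I) = I/(p_x + 3·p_y), y* = 3·I/(p_x + 3·p_y).
Here 14 + 3·4 = 26, giving x* = 4.1538 and y* = 12.4615.

x* = 4.1538, y* = 12.4615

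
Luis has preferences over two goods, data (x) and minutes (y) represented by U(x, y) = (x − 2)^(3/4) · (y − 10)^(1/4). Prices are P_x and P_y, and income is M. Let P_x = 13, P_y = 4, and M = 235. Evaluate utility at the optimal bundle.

Let x' = x−2, y' = y−10. MRS = 3·y'/x' = P_x/P_y.
Substituting into the budget: x* = 2 + 0.75·(M − 2·P_x − 10·P_y)/P_x, and y* = 10 + 0.25·(…)/P_y.
Discretionary income = 235 − 2·13 − 10·4 = 169; x* = 2 + 0.75·169/13 = 11.75; y* = 10 + 0.25·169/4 = 20.5625.
Utility at the optimum: U(11.75, 20.5625) = 9.9471.

V = 9.9471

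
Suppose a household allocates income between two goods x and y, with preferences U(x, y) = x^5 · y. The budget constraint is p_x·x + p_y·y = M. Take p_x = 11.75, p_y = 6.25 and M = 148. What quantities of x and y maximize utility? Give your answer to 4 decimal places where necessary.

Tangency: MRS = 5·y/x = p_x/p_y.
Rearranging, p_y·y = (1/5)·p_x·x. Substituting into the budget gives p_x·x·(1 + (1/5)) = M.
Demand: x*(p_x,p_y,M) = 5/6·M/p_x and y* = 1/6·M/p_y.
At p_x=11.75, p_y=6.25, M=148: x* = 5/6·148/11.75 = 10.4965, y* = 3.9467.

x* = 10.4965, y* = 3.9467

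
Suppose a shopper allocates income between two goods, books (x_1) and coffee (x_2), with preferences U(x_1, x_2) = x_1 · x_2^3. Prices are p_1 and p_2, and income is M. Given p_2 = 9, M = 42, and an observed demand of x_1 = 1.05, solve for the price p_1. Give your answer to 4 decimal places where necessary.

MU_x_1/MU_x_2 = (x_2)/(3·x_1); tangency sets this equal to p_1/p_2.
So p_2·x_2 = 3·p_1·x_1; combined with the budget, a share 0.25 of income goes to x_1.
Demand: x_1*(p_1,p_2,M) = 0.25·M/p_1 and x_2* = 0.75·M/p_2.
Set x_1* = 1.05 in the demand function and solve for p_1: p_1 = 10.

p_1 = 10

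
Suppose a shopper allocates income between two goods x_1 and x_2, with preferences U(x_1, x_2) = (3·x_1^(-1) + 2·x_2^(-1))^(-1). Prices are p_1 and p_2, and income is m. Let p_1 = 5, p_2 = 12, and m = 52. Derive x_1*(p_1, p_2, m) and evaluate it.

x_1* = 4.5918

MU_x_1 ∝ 3·x_1^(-2), MU_x_2 ∝ 2·x_2^(-2), so MRS = (3/2)·(x_2/x_1)^(2) = p_1/p_2.
Hence x_2/x_1 = ((2/3)·p_1/p_2)^(1/(2)), i.e. raised to the 0.5 power.
With the ratio pinned down, the budget gives x_1* = m/(p_1 + p_2·(x_2/x_1)) and x_2* = (x_2/x_1)·x_1*.
Numerically x_2/x_1 = 0.527046, so x_1* = 52/(5 + 12·0.527046) = 4.5918.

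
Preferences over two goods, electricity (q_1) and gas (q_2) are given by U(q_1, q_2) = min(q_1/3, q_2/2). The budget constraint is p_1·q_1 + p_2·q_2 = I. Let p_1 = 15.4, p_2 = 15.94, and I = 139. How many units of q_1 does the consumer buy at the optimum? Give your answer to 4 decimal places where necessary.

q_1* = 5.3407

Here 3·15.4 + 2·15.94 = 78.08, giving q_1* = 5.3407.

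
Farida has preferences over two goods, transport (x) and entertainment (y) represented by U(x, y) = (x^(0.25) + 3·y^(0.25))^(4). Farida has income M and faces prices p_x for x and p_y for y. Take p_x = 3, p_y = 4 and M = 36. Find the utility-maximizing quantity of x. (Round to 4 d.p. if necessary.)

x* = 2.4335

From the CES first-order condition, (1/3)·(y/x)^(0.75) = p_x/p_y.
Hence y/x = (3·p_x/p_y)^(1/(0.75)), i.e. raised to the 4/3 power.
Substitute y = (y/x)·x into the budget: x* = M/(p_x + p_y·(y/x)).
Numerically y/x = 2.948334, so x* = 36/(3 + 4·2.948334) = 2.4335.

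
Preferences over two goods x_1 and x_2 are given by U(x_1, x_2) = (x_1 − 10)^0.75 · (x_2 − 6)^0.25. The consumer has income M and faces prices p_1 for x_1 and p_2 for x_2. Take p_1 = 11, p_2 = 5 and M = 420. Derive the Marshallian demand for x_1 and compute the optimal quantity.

This is Cobb-Douglas in (x_1−10, x_2−6): tangency gives 0.75·p_2·(x_2−6) = 0.25·p_1·(x_1−10).
After buying the subsistence bundle (10, 6), a share 0.75 of the remaining income goes to x_1: x_1* = 10 + 0.75·(M − 10p_1 − 6p_2)/p_1.
Discretionary income = 420 − 10·11 − 6·5 = 280; x_1* = 10 + 0.75·280/11 = 29.0909.

x_1* = 29.0909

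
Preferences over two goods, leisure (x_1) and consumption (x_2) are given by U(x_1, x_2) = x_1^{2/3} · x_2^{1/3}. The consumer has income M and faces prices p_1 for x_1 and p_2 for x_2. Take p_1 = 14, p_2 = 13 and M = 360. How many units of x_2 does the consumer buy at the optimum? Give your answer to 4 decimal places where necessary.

x_2* = 9.2308

MU_x_1/MU_x_2 = (2/3·x_2)/(1/3·x_1); tangency sets this equal to p_1/p_2.
Rearranging, p_2·x_2 = (1/2)·p_1·x_1. Substituting into the budget gives p_1·x_1·(1 + (1/2)) = M.
Demand: x_1*(p_1,p_2,M) = 2/3·M/p_1 and x_2* = 1/3·M/p_2.
At p_1=14, p_2=13, M=360: x_2* = 1/3·360/13 = 9.2308.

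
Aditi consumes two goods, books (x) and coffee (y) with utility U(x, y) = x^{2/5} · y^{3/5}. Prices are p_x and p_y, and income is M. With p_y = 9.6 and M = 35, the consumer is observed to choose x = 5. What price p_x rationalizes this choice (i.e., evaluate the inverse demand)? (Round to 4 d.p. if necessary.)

MU_x/MU_y = (0.4·y)/(0.6·x); tangency sets this equal to p_x/p_y.
Rearranging, p_y·y = (3/2)·p_x·x. Substituting into the budget gives p_x·x·(1 + (3/2)) = M.
Demand: x*(p_x,p_y,M) = 0.4·M/p_x and y* = 0.6·M/p_y.
Set x* = 5 in the demand function and solve for p_x: p_x = 2.8.

p_x = 2.8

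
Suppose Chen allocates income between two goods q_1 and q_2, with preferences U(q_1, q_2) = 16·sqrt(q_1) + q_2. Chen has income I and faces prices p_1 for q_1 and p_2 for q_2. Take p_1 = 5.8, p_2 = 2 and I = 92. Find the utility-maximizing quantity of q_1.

Utility is quasi-linear in q_2; the FOC for q_1 is 8/√q_1 = p_1/p_2.
Thus q_1* = (8·p_2/p_1)² — independent of I — with the rest of income spent on q_2.
Plugging in: q_1* = (8·2/5.8)² = 7.61.

q_1* = 7.61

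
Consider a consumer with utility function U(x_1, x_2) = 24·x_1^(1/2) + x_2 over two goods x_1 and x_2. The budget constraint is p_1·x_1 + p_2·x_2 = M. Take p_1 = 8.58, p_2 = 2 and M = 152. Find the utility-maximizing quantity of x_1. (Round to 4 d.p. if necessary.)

Utility is quasi-linear in x_2; the FOC for x_1 is 12/√x_1 = p_1/p_2.
Solve: √x_1 = 12·p_2/p_1, so x_1*(p_1,p_2) = (12·p_2/p_1)², and x_2* = (M − p_1·x_1*)/p_2.
Plugging in: x_1* = (12·2/8.58)² = 7.8243.

x_1* = 7.8243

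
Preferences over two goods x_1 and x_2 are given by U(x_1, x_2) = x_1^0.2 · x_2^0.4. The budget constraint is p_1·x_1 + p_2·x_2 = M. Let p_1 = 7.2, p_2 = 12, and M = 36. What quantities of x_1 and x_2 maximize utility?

MU_x_1/MU_x_2 = (0.2·x_2)/(0.4·x_1); tangency sets this equal to p_1/p_2.
Rearranging, p_2·x_2 = 2·p_1·x_1. Substituting into the budget gives p_1·x_1·(1 + 2) = M.
Demand: x_1*(p_1,p_2,M) = 1/3·M/p_1 and x_2* = 2/3·M/p_2.
At p_1=7.2, p_2=12, M=36: x_1* = 1/3·36/7.2 = 1.6667, x_2* = 2.

x_1* = 1.6667, x_2* = 2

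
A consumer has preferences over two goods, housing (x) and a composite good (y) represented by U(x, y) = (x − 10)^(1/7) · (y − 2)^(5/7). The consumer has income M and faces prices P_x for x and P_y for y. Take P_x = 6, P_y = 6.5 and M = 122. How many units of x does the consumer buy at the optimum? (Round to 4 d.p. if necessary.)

x* = 11.3611

After buying the subsistence bundle (10, 2), a share 1/6 of the remaining income goes to x: x* = 10 + 1/6·(M − 10P_x − 2P_y)/P_x.
Discretionary income = 122 − 10·6 − 2·6.5 = 49; x* = 10 + 1/6·49/6 = 11.3611.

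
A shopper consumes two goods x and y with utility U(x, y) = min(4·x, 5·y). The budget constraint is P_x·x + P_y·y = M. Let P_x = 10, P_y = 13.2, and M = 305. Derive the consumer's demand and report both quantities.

x* = 14.8346, y* = 11.8677

With perfect complements, no substitution: consume in ratio x:y = 5:4.
Budget: P_x·x + P_y·(4/5)·x = M, so (5·P_x + 4·P_y)·x = 5·M.
Demand: x*(P_x,P_y,M) = 5·M/(5·P_x + 4·P_y), y* = 4·M/(5·P_x + 4·P_y).
Here 5·10 + 4·13.2 = 102.8, giving x* = 14.8346 and y* = 11.8677.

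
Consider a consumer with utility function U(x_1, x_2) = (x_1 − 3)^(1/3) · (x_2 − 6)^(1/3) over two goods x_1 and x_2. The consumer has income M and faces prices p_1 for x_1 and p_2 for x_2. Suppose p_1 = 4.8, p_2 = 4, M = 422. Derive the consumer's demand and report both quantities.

This is Cobb-Douglas in (x_1−3, x_2−6): tangency gives 1/3·p_2·(x_2−6) = 1/3·p_1·(x_1−3).
After buying the subsistence bundle (3, 6), a share 0.5 of the remaining income goes to x_1: x_1* = 3 + 0.5·(M − 3p_1 − 6p_2)/p_1.
Discretionary income = 422 − 3·4.8 − 6·4 = 383.6; x_1* = 3 + 0.5·383.6/4.8 = 42.9583; x_2* = 6 + 0.5·383.6/4 = 53.95.

x_1* = 42.9583, x_2* = 53.95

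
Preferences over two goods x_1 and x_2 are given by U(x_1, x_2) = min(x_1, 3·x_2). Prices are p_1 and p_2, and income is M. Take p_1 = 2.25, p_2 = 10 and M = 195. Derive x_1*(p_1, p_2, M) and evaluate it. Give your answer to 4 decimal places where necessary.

x_1* = 34.9254

With perfect complements, no substitution: consume in ratio x_1:x_2 = 3:1.
Budget: p_1·x_1 + p_2·(1/3)·x_1 = M, so (3·p_1 + p_2)·x_1 = 3·M.
Demand: x_1*(p_1,p_2,M) = 3·M/(3·p_1 + p_2), x_2* = M/(3·p_1 + p_2).
Here 3·2.25 + 10 = 16.75, giving x_1* = 34.9254.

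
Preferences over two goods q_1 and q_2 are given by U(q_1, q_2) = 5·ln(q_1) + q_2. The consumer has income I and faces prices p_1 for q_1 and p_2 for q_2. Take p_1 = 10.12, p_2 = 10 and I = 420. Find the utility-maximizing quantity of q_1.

q_1* = 4.9407

MU_q_1 = 5/q_1, MU_q_2 = 1. Tangency: 5/q_1 = p_1/p_2.
So q_1*(p_1,p_2) = 5·p_2/p_1, independent of income; and q_2* = (I − 5·p_2)/p_2.
At the given prices: q_1* = 5·10/10.12 = 4.9407.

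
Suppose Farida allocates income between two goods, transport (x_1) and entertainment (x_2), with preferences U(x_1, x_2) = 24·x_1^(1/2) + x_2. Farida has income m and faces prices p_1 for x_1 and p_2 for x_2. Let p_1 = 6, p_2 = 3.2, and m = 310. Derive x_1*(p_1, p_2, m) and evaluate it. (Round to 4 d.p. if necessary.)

Set MRS = p_1/p_2: 12·x_1^(−1/2) = p_1/p_2.
Thus x_1* = (12·p_2/p_1)² — independent of m — with the rest of income spent on x_2.
Plugging in: x_1* = (12·3.2/6)² = 40.96.

x_1* = 40.96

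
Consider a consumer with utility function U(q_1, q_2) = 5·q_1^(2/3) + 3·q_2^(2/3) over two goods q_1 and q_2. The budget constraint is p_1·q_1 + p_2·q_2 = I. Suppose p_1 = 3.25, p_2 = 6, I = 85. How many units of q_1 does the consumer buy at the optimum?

Substitute q_2 = (q_2/q_1)·q_1 into the budget: q_1* = I/(p_1 + p_2·(q_2/q_1)).
Numerically q_2/q_1 = 0.034328, so q_1* = 85/(3.25 + 6·0.034328) = 24.5951.

q_1* = 24.5951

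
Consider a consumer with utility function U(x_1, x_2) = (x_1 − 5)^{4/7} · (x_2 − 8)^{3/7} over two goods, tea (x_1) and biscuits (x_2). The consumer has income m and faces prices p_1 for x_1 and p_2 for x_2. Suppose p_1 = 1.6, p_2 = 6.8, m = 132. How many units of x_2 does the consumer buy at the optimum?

After buying the subsistence bundle (5, 8), a share 4/7 of the remaining income goes to x_1: x_1* = 5 + 4/7·(m − 5p_1 − 8p_2)/p_1.
Discretionary income = 132 − 5·1.6 − 8·6.8 = 69.6; x_2* = 8 + 3/7·69.6/6.8 = 12.3866.

x_2* = 12.3866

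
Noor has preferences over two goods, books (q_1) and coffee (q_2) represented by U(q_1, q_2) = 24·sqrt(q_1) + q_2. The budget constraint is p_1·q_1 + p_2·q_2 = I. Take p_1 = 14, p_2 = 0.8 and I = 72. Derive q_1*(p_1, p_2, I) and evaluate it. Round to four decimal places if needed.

q_1* = 0.4702

MU_q_1 = 12/√q_1, MU_q_2 = 1. Tangency: 12/√q_1 = p_1/p_2.
Solve: √q_1 = 12·p_2/p_1, so q_1*(p_1,p_2) = (12·p_2/p_1)², and q_2* = (I − p_1·q_1*)/p_2.
Plugging in: q_1* = (12·0.8/14)² = 0.4702.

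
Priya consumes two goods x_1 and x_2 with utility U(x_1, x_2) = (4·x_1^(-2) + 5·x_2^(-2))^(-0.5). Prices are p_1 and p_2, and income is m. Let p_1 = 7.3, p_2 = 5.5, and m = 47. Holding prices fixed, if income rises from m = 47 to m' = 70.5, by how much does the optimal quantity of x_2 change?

Δx_2* = 2.0143

MU_x_1 ∝ 4·x_1^(-3), MU_x_2 ∝ 5·x_2^(-3), so MRS = (4/5)·(x_2/x_1)^(3) = p_1/p_2.
Solve for the ratio: x_2/x_1 = [(5/4)·p_1/p_2]^(1/3).
With the ratio pinned down, the budget gives x_1* = m/(p_1 + p_2·(x_2/x_1)) and x_2* = (x_2/x_1)·x_1*.
Numerically x_2/x_1 = 1.183832, so x_1* = 47/(7.3 + 5.5·1.183832) = 3.4031 and x_2* = 1.183832·3.4031 = 4.0287.
At m' = 70.5: x_2* = 6.043. Change: 6.043 − 4.0287 = 2.0143.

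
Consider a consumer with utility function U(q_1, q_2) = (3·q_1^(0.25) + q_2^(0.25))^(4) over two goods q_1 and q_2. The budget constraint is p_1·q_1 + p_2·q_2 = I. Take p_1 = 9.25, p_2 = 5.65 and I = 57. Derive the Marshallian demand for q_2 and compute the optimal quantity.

q_2* = 2.1598

MRS = MU_q_1/MU_q_2 = 3·(q_2/q_1)^(0.75). Set equal to p_1/p_2.
Solve for the ratio: q_2/q_1 = [(1/3)·p_1/p_2]^(4/3).
Substitute q_2 = (q_2/q_1)·q_1 into the budget: q_1* = I/(p_1 + p_2·(q_2/q_1)).
Numerically q_2/q_1 = 0.44596, so q_1* = 57/(9.25 + 5.65·0.44596) = 4.843 and q_2* = 0.44596·4.843 = 2.1598.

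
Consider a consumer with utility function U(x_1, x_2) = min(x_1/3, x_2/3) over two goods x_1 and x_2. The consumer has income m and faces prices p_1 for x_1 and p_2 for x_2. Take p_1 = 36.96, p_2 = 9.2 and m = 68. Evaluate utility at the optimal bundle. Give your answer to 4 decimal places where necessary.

Leontief preferences: the optimum is at the kink where x_1/3 = x_2/3, i.e. x_2 = x_1.
Budget: p_1·x_1 + p_2·x_1 = m, so (3·p_1 + 3·p_2)·x_1 = 3·m.
Demand: x_1*(p_1,p_2,m) = 3·m/(3·p_1 + 3·p_2), x_2* = 3·m/(3·p_1 + 3·p_2).
Here 3·36.96 + 3·9.2 = 138.48, giving x_1* = 1.4731 and x_2* = 1.4731.
Utility at the optimum: U(1.4731, 1.4731) = 0.491.

V = 0.491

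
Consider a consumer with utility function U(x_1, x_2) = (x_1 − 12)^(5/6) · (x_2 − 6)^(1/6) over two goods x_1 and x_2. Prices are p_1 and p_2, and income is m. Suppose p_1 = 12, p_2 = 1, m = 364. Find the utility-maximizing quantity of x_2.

This is Cobb-Douglas in (x_1−12, x_2−6): tangency gives 5/6·p_2·(x_2−6) = 1/6·p_1·(x_1−12).
Substituting into the budget: x_1* = 12 + 5/6·(m − 12·p_1 − 6·p_2)/p_1, and x_2* = 6 + 1/6·(…)/p_2.
Discretionary income = 364 − 12·12 − 6·1 = 214; x_2* = 6 + 1/6·214/1 = 41.6667.

x_2* = 41.6667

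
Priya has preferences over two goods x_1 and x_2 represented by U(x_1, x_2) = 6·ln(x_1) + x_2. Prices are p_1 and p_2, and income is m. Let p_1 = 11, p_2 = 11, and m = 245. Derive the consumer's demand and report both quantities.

x_1* = 6, x_2* = 16.2727

MU_x_1 = 6/x_1, MU_x_2 = 1. Tangency: 6/x_1 = p_1/p_2.
So x_1*(p_1,p_2) = 6·p_2/p_1, independent of income; and x_2* = (m − 6·p_2)/p_2.
At the given prices: x_1* = 6·11/11 = 6, and x_2* = 16.2727.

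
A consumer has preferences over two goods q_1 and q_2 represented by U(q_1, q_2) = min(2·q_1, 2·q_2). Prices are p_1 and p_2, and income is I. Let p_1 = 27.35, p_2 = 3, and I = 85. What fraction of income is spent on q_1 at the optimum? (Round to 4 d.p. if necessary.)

share on q_1 = 0.9012

With perfect complements, no substitution: consume in ratio q_1:q_2 = 2:2.
Budget: p_1·q_1 + p_2·q_1 = I, so (2·p_1 + 2·p_2)·q_1 = 2·I.
Demand: q_1*(p_1,p_2,I) = 2·I/(2·p_1 + 2·p_2), q_2* = 2·I/(2·p_1 + 2·p_2).
Here 2·27.35 + 2·3 = 60.7, giving q_1* = 2.8007 and q_2* = 2.8007.
Expenditure on q_1: 27.35·2.8007 = 76.598; share = 0.9012.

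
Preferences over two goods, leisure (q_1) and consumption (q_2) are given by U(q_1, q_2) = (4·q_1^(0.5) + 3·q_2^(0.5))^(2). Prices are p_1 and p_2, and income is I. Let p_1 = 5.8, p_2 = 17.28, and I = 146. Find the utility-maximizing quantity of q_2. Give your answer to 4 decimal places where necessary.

q_2* = 1.3419

MRS = MU_q_1/MU_q_2 = (4/3)·(q_2/q_1)^(0.5). Set equal to p_1/p_2.
Solve for the ratio: q_2/q_1 = [(3/4)·p_1/p_2]^(2).
With the ratio pinned down, the budget gives q_1* = I/(p_1 + p_2·(q_2/q_1)) and q_2* = (q_2/q_1)·q_1*.
Numerically q_2/q_1 = 0.063371, so q_1* = 146/(5.8 + 17.28·0.063371) = 21.1746 and q_2* = 0.063371·21.1746 = 1.3419.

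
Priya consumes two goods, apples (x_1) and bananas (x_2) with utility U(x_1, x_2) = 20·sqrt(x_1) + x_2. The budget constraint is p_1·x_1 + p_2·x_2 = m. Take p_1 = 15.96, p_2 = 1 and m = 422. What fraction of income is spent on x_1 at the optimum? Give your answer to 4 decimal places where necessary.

share on x_1 = 0.0148

Thus x_1* = (10·p_2/p_1)² — independent of m — with the rest of income spent on x_2.
Plugging in: x_1* = (10·1/15.96)² = 0.3926, x_2* = 415.7343.
Expenditure on x_1: 15.96·0.3926 = 6.2657; share = 0.0148.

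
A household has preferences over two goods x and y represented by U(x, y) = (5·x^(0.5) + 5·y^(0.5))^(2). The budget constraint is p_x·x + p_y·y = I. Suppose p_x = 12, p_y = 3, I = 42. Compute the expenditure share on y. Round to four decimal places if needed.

From the CES first-order condition, (y/x)^(0.5) = p_x/p_y.
Solve for the ratio: y/x = [p_x/p_y]^(2).
With the ratio pinned down, the budget gives x* = I/(p_x + p_y·(y/x)) and y* = (y/x)·x*.
Numerically y/x = 16, so x* = 42/(12 + 3·16) = 0.7 and y* = 16·0.7 = 11.2.
Expenditure on y: 3·11.2 = 33.6; share = 0.8.

share on y = 0.8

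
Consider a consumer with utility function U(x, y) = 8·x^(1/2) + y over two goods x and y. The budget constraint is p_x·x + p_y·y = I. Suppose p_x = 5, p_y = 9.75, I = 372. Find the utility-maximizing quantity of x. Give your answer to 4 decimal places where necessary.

x* = 60.84

Utility is quasi-linear in y; the FOC for x is 4/√x = p_x/p_y.
Solve: √x = 4·p_y/p_x, so x*(p_x,p_y) = (4·p_y/p_x)², and y* = (I − p_x·x*)/p_y.
Plugging in: x* = (4·9.75/5)² = 60.84.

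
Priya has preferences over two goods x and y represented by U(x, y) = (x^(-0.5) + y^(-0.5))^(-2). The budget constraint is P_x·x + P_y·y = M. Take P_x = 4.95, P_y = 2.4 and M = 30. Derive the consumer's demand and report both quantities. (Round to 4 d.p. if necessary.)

From the CES first-order condition, (y/x)^(1.5) = P_x/P_y.
Hence y/x = (P_x/P_y)^(1/(1.5)), i.e. raised to the 2/3 power.
Substitute y = (y/x)·x into the budget: x* = M/(P_x + P_y·(y/x)).
Numerically y/x = 1.620302, so x* = 30/(4.95 + 2.4·1.620302) = 3.3942 and y* = 1.620302·3.3942 = 5.4996.

x* = 3.3942, y* = 5.4996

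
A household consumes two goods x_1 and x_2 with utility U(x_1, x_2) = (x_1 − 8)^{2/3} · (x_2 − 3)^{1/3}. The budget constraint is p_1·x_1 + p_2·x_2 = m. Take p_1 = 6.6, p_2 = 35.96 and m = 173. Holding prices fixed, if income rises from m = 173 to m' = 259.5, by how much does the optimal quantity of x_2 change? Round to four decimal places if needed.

Δx_2* = 0.8018

Let x_1' = x_1−8, x_2' = x_2−3. MRS = 2·x_2'/x_1' = p_1/p_2.
After buying the subsistence bundle (8, 3), a share 2/3 of the remaining income goes to x_1: x_1* = 8 + 2/3·(m − 8p_1 − 3p_2)/p_1.
Discretionary income = 173 − 8·6.6 − 3·35.96 = 12.32; x_2* = 3 + 1/3·12.32/35.96 = 3.1142.
At m' = 259.5: x_2* = 3.916. Change: 3.916 − 3.1142 = 0.8018.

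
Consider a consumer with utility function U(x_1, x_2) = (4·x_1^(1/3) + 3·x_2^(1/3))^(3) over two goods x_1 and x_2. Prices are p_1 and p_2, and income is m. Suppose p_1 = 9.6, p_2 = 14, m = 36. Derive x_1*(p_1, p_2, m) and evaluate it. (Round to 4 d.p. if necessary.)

From the CES first-order condition, (4/3)·(x_2/x_1)^(2/3) = p_1/p_2.
Hence x_2/x_1 = ((3/4)·p_1/p_2)^(1/(2/3)), i.e. raised to the 1.5 power.
Substitute x_2 = (x_2/x_1)·x_1 into the budget: x_1* = m/(p_1 + p_2·(x_2/x_1)).
Numerically x_2/x_1 = 0.368813, so x_1* = 36/(9.6 + 14·0.368813) = 2.4385.

x_1* = 2.4385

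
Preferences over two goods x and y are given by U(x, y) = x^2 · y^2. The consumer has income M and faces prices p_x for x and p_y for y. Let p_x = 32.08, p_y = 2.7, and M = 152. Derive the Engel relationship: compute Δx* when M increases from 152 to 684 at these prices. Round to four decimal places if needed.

Δx* = 8.2918

MU_x/MU_y = (2·y)/(2·x); tangency sets this equal to p_x/p_y.
So 2·p_y·y = 2·p_x·x; combined with the budget, a share 0.5 of income goes to x.
Demand: x*(p_x,p_y,M) = 0.5·M/p_x and y* = 0.5·M/p_y.
At p_x=32.08, p_y=2.7, M=152: x* = 0.5·152/32.08 = 2.3691.
At M' = 684: x* = 10.6608. Change: 10.6608 − 2.3691 = 8.2918.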